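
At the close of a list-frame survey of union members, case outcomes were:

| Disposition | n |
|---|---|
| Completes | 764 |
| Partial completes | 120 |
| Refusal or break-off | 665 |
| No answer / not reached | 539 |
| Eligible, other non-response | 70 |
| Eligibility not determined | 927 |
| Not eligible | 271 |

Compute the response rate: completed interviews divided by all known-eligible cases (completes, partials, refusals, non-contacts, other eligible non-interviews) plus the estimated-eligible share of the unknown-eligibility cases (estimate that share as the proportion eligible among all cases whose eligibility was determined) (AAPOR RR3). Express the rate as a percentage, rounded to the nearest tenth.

25.6%

Top = 764
Determined eligible = 764 + 120 + 665 + 539 + 70 = 2158
e = 2158 / (2158 + 271) = 2158 / 2429 = 0.8884
Eligible share of unknowns = 0.8884 × 927 = 823.55
Base = 2158 + 823.55 = 2981.55
RR3 = 764 / 2981.55 = 0.2562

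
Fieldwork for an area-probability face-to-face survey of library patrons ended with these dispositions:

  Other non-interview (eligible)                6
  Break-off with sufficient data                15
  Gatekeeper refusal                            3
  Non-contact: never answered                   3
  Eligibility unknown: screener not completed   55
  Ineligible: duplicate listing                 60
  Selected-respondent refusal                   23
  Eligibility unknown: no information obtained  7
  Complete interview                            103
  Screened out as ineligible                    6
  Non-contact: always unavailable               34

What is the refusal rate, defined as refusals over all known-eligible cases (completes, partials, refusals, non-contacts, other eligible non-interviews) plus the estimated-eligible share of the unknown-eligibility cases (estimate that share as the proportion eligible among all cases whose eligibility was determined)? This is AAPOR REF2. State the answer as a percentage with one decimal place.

Refused = 3 + 23 = 26
No answer / not reached = 3 + 34 = 37
Unknown if eligible = 55 + 7 = 62
Screened out, ineligible = 6 + 60 = 66
Numerator → 26
Determined eligible → 103 + 15 + 26 + 37 + 6 = 187
e = 187 / (187 + 66) = 187 / 253 = 0.7391
Eligible share of unknowns → 0.7391 × 62 = 45.82
Base → 187 + 45.82 = 232.82
REF2 = 26 / 232.82 = 0.1117

11.2%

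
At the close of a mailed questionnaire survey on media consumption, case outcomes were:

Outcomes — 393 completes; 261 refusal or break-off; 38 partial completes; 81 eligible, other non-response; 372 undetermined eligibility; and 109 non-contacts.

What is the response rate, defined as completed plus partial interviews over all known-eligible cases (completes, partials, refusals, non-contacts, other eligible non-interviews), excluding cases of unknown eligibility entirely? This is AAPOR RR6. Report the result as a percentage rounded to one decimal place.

48.9%

Num: 393 + 38 = 431
Denom: 393 + 38 + 261 + 109 + 81 = 882
RR6 = 431 / 882 = 0.4887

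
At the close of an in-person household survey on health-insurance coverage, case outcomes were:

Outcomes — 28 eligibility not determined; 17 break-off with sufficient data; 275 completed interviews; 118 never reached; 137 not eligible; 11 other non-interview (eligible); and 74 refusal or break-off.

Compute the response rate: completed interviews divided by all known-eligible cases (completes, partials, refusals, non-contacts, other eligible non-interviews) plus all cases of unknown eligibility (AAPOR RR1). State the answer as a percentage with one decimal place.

52.6%

Numerator: 275
Denominator: 275 + 17 + 74 + 118 + 11 + 28 = 523
RR1 = 275 / 523 = 0.5258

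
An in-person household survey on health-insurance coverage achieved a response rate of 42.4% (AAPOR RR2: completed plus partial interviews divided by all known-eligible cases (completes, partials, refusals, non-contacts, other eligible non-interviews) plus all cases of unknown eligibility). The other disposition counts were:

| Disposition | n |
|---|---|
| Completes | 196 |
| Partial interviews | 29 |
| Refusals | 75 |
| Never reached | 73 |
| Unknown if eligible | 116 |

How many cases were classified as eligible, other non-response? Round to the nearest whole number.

Num: 196 + 29 = 225
RR2 = 225 / D = 0.424
D = 225 / 0.424 = 530.7
Remaining denominator categories sum to 489
eligible, other non-response = 530.7 − 489 ≈ 42

42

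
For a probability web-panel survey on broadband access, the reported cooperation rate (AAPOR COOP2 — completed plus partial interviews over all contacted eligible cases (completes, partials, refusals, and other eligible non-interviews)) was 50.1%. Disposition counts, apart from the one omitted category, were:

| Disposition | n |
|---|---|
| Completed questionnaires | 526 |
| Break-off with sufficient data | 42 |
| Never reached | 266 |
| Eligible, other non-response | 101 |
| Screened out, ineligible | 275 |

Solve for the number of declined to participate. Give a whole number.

Top → 526 + 42 = 568
COOP2 = 568 / D = 0.501
D = 568 / 0.501 = 1133.7
Other denominator terms total 669
declined to participate = 1133.7 − 669 ≈ 465

465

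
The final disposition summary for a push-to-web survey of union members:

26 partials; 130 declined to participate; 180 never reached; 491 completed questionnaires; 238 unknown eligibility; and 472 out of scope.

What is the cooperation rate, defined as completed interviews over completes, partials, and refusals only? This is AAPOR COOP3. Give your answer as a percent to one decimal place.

Numerator: 491
Denom: 491 + 26 + 130 = 647
COOP3 = 491 / 647 = 0.7589

75.9%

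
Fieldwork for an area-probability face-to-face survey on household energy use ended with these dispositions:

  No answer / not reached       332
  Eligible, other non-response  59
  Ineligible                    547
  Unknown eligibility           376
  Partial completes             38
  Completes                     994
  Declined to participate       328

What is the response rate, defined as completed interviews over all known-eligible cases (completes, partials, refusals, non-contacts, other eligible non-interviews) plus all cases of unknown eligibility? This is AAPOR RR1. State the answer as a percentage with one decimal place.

Top → 994
Denominator → 994 + 38 + 328 + 332 + 59 + 376 = 2127
RR1 = 994 / 2127 = 0.4673

46.7%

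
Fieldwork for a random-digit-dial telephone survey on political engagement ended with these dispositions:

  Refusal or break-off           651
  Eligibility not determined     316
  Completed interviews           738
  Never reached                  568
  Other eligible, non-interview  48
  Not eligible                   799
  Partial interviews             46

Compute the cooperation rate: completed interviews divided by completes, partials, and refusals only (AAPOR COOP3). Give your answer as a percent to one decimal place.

51.4%

Top → 738
Base → 738 + 46 + 651 = 1435
COOP3 = 738 / 1435 = 0.5143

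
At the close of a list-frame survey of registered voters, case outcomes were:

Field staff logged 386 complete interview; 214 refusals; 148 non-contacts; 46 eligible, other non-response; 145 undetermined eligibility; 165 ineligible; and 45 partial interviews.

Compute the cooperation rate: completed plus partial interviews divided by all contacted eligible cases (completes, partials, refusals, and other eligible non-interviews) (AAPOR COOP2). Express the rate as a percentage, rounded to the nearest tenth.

Num → 386 + 45 = 431
Denom → 386 + 45 + 214 + 46 = 691
COOP2 = 431 / 691 = 0.6237

62.4%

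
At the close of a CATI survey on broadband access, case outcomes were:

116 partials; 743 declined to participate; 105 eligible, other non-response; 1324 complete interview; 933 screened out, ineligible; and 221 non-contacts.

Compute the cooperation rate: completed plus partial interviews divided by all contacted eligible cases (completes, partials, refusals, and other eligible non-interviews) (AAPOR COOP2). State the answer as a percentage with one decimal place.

Numerator: 1324 + 116 = 1440
Denominator: 1324 + 116 + 743 + 105 = 2288
COOP2 = 1440 / 2288 = 0.6294

62.9%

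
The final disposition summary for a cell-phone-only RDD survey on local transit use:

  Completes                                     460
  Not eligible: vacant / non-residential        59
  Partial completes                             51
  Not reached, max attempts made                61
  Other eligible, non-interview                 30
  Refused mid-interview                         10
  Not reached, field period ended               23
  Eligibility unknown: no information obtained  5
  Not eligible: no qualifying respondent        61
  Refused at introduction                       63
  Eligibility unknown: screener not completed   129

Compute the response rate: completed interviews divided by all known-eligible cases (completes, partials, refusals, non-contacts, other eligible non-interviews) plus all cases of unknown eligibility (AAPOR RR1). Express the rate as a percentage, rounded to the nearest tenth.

Declined to participate = 63 + 10 = 73
Never reached = 23 + 61 = 84
Eligibility not determined = 129 + 5 = 134
Screened out, ineligible = 61 + 59 = 120
Top → 460
Base → 460 + 51 + 73 + 84 + 30 + 134 = 832
RR1 = 460 / 832 = 0.5529

55.3%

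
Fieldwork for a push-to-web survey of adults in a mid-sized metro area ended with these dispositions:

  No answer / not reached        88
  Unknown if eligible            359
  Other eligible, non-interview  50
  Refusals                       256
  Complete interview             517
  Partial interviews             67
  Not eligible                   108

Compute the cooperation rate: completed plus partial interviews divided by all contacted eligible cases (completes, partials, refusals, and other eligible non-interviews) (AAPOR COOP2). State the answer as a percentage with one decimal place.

Num → 517 + 67 = 584
Denom → 517 + 67 + 256 + 50 = 890
COOP2 = 584 / 890 = 0.6562

65.6%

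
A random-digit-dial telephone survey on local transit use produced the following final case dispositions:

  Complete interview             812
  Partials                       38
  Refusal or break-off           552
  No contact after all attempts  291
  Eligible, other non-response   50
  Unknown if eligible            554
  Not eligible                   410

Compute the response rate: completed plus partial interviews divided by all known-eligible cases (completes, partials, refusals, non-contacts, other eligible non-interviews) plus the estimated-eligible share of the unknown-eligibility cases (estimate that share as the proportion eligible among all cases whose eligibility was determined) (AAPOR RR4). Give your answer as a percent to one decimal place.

Top = 812 + 38 = 850
Eligible (known) = 812 + 38 + 552 + 291 + 50 = 1743
e = 1743 / (1743 + 410) = 1743 / 2153 = 0.8096
Eligible share of unknowns = 0.8096 × 554 = 448.52
Denominator = 1743 + 448.52 = 2191.52
RR4 = 850 / 2191.52 = 0.3879

38.8%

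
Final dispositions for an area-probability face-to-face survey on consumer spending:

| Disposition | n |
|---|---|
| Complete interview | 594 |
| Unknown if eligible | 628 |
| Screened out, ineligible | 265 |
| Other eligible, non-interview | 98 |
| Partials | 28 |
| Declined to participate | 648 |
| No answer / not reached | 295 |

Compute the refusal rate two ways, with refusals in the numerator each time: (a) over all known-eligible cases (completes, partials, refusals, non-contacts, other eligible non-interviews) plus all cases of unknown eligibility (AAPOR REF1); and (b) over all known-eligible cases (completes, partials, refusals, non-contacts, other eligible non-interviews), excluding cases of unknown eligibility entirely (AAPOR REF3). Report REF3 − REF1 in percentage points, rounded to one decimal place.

10.7

Num → 648
Denominator → 594 + 28 + 648 + 295 + 98 + 628 = 2291
REF1 = 648 / 2291 = 0.2828
Denominator → 594 + 28 + 648 + 295 + 98 = 1663
REF3 = 648 / 1663 = 0.3897
Difference = 38.97 − 28.28 = 10.69 percentage points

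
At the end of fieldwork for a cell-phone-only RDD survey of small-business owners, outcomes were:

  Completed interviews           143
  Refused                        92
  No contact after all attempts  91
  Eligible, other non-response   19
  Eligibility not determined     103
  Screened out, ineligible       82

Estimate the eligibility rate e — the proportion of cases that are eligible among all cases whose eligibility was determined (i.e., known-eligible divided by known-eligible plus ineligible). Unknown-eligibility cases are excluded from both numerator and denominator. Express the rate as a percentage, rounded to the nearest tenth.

Known eligible: 143 + 92 + 91 + 19 = 345
e = 345 / (345 + 82) = 345 / 427 = 0.8080

80.8%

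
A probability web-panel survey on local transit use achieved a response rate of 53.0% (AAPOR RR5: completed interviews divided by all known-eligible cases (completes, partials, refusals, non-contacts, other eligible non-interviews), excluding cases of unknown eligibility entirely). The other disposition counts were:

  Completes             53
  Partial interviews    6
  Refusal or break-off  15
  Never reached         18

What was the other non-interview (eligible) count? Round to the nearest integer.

RR5 = 53 / D = 0.530
D = 53 / 0.530 = 100.0
Rest of base = 92
other non-interview (eligible) = 100.0 − 92 ≈ 8

8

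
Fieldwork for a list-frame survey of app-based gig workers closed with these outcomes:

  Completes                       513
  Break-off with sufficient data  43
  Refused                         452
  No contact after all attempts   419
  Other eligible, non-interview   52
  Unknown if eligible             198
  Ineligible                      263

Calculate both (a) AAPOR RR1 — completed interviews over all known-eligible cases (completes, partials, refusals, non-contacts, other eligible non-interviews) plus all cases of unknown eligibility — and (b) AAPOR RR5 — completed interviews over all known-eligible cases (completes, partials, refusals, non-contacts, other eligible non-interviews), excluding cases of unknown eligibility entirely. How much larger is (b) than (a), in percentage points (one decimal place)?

Top = 513
Base = 513 + 43 + 452 + 419 + 52 + 198 = 1677
RR1 = 513 / 1677 = 0.3059
Base = 513 + 43 + 452 + 419 + 52 = 1479
RR5 = 513 / 1479 = 0.3469
Difference = 34.69 − 30.59 = 4.10 percentage points

4.1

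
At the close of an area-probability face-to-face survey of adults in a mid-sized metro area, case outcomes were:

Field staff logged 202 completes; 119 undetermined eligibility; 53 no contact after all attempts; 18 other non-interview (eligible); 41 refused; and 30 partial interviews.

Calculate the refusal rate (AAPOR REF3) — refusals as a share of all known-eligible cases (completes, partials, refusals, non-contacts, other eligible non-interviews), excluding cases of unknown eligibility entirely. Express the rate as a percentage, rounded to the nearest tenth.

11.9%

Num = 41
Base = 202 + 30 + 41 + 53 + 18 = 344
REF3 = 41 / 344 = 0.1192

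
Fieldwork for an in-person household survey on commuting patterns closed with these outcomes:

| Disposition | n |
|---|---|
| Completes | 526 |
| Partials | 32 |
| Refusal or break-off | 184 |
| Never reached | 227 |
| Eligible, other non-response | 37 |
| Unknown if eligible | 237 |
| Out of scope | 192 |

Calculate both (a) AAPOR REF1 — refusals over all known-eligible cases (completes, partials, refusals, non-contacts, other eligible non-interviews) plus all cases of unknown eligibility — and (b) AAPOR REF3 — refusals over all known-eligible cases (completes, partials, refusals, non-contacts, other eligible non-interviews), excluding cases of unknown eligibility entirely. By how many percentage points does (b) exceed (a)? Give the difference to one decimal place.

Top = 184
Denominator = 526 + 32 + 184 + 227 + 37 + 237 = 1243
REF1 = 184 / 1243 = 0.1480
Denominator = 526 + 32 + 184 + 227 + 37 = 1006
REF3 = 184 / 1006 = 0.1829
Difference = 18.29 − 14.80 = 3.49 percentage points

3.5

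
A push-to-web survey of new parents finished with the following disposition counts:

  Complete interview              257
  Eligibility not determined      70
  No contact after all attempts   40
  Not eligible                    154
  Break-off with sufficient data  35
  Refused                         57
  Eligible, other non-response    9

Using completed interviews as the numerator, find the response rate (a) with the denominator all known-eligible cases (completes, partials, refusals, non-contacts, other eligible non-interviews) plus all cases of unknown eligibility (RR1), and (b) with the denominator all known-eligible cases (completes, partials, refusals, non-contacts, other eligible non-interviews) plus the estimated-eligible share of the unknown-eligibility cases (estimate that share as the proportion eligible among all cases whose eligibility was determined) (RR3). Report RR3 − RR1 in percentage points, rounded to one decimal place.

2.4

Num: 257
Denominator: 257 + 35 + 57 + 40 + 9 + 70 = 468
RR1 = 257 / 468 = 0.5491
Known eligible: 257 + 35 + 57 + 40 + 9 = 398
e = 398 / (398 + 154) = 398 / 552 = 0.7210
e × U: 0.7210 × 70 = 50.47
Denominator: 398 + 50.47 = 448.47
RR3 = 257 / 448.47 = 0.5731
Difference = 57.31 − 54.91 = 2.40 percentage points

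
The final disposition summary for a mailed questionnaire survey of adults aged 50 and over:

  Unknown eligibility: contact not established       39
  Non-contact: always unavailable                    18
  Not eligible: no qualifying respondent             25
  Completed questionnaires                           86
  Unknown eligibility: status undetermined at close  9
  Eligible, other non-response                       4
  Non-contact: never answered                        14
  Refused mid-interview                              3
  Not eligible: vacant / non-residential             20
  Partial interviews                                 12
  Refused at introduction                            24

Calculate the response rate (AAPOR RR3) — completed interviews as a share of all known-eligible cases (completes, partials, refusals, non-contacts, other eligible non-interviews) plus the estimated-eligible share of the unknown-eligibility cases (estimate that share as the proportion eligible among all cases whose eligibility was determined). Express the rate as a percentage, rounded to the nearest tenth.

43.3%

Refusals = 24 + 3 = 27
No answer / not reached = 14 + 18 = 32
Unknown eligibility = 39 + 9 = 48
Screened out, ineligible = 25 + 20 = 45
Num: 86
Determined eligible: 86 + 12 + 27 + 32 + 4 = 161
e = 161 / (161 + 45) = 161 / 206 = 0.7816
Eligible share of unknowns: 0.7816 × 48 = 37.52
Denominator: 161 + 37.52 = 198.52
RR3 = 86 / 198.52 = 0.4332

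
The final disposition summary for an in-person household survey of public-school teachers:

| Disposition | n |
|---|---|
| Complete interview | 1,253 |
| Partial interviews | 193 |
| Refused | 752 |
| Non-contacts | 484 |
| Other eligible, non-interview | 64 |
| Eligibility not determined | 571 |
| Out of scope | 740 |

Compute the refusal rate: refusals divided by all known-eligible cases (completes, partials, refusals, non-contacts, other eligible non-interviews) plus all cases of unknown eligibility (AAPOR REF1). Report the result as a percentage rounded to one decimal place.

Num: 752
Denominator: 1253 + 193 + 752 + 484 + 64 + 571 = 3317
REF1 = 752 / 3317 = 0.2267

22.7%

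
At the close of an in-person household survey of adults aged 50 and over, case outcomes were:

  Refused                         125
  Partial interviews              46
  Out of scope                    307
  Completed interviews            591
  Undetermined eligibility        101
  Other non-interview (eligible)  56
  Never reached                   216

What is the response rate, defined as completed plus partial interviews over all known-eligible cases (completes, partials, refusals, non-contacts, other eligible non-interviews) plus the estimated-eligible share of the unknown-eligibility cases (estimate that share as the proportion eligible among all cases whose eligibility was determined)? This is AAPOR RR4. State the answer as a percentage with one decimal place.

Num: 591 + 46 = 637
Known eligible: 591 + 46 + 125 + 216 + 56 = 1034
e = 1034 / (1034 + 307) = 1034 / 1341 = 0.7711
Eligible share of unknowns: 0.7711 × 101 = 77.88
Denominator: 1034 + 77.88 = 1111.88
RR4 = 637 / 1111.88 = 0.5729

57.3%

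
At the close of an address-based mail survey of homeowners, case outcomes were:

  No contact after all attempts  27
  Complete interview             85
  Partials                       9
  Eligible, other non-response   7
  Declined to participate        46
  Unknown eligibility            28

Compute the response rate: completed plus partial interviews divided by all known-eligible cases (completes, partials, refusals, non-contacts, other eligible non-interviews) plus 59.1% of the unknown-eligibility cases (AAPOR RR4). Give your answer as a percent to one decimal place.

49.3%

Num: 85 + 9 = 94
Eligible (known): 85 + 9 + 46 + 27 + 7 = 174
Estimated eligible among unknowns: 0.5910 × 28 = 16.55
Denominator: 174 + 16.55 = 190.55
RR4 = 94 / 190.55 = 0.4933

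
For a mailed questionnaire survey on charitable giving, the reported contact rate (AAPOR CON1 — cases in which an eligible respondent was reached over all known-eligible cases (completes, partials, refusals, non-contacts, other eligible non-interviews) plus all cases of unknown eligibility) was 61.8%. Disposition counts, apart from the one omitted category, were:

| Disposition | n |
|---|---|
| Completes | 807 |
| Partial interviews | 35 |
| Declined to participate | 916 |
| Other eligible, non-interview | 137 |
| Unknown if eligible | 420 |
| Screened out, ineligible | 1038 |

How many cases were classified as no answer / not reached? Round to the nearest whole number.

Top → 807 + 35 + 916 + 137 = 1895
CON1 = 1895 / D = 0.618
D = 1895 / 0.618 = 3066.3
Remaining denominator categories sum to 2315
no answer / not reached = 3066.3 − 2315 ≈ 751

751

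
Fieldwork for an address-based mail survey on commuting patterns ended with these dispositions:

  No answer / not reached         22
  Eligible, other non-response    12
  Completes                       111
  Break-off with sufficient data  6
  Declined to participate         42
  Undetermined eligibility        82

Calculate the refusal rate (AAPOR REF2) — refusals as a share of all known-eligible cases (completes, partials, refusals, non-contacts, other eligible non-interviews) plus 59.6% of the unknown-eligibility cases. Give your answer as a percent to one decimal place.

17.4%

Numerator: 42
Determined eligible: 111 + 6 + 42 + 22 + 12 = 193
Eligible share of unknowns: 0.5960 × 82 = 48.87
Base: 193 + 48.87 = 241.87
REF2 = 42 / 241.87 = 0.1736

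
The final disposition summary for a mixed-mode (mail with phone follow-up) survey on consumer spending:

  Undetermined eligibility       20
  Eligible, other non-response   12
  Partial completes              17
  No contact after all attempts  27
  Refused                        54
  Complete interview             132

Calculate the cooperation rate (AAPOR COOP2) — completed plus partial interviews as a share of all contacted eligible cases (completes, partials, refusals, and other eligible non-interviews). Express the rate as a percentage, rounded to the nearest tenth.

Num: 132 + 17 = 149
Denom: 132 + 17 + 54 + 12 = 215
COOP2 = 149 / 215 = 0.6930

69.3%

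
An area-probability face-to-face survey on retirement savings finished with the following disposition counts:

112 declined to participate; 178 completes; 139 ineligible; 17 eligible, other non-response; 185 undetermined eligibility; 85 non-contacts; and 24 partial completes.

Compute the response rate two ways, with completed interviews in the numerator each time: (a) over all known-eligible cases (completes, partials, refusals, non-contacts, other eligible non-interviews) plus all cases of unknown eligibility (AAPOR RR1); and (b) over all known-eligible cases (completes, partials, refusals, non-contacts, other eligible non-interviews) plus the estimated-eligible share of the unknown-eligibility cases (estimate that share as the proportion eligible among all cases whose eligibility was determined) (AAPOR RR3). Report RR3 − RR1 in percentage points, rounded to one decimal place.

Num → 178
Denominator → 178 + 24 + 112 + 85 + 17 + 185 = 601
RR1 = 178 / 601 = 0.2962
Known eligible → 178 + 24 + 112 + 85 + 17 = 416
e = 416 / (416 + 139) = 416 / 555 = 0.7495
Estimated eligible among unknowns → 0.7495 × 185 = 138.66
Denominator → 416 + 138.66 = 554.66
RR3 = 178 / 554.66 = 0.3209
Difference = 32.09 − 29.62 = 2.47 percentage points

2.5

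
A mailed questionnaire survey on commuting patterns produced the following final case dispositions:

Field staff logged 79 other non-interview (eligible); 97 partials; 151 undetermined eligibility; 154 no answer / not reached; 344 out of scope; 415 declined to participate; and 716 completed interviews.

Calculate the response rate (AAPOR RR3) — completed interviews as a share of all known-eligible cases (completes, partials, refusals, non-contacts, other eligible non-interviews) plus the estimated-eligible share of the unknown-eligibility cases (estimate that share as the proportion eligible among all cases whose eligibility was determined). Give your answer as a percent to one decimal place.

Numerator = 716
Eligible (known) = 716 + 97 + 415 + 154 + 79 = 1461
e = 1461 / (1461 + 344) = 1461 / 1805 = 0.8094
Estimated eligible among unknowns = 0.8094 × 151 = 122.22
Base = 1461 + 122.22 = 1583.22
RR3 = 716 / 1583.22 = 0.4522

45.2%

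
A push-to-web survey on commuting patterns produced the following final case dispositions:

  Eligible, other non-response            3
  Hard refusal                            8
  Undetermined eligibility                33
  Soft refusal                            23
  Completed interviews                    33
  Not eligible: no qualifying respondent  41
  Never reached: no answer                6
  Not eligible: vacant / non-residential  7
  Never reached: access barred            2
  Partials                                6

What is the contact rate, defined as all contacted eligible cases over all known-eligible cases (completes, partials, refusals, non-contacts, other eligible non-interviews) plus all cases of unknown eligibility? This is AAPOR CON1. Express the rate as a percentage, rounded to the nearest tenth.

64.0%

Declined to participate = 8 + 23 = 31
No answer / not reached = 6 + 2 = 8
Out of scope = 41 + 7 = 48
Num = 33 + 6 + 31 + 3 = 73
Denom = 33 + 6 + 31 + 8 + 3 + 33 = 114
CON1 = 73 / 114 = 0.6404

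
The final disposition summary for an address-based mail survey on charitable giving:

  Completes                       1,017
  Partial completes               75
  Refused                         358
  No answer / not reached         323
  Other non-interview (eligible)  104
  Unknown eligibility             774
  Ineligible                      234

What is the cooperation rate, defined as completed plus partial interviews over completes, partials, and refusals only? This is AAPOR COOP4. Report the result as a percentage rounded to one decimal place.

75.3%

Num = 1017 + 75 = 1092
Denom = 1017 + 75 + 358 = 1450
COOP4 = 1092 / 1450 = 0.7531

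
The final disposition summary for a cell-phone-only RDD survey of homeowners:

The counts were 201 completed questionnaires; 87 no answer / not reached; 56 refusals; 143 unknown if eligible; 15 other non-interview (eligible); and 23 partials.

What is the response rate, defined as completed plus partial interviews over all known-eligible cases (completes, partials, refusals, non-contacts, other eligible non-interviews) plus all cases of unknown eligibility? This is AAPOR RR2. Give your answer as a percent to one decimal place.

Top → 201 + 23 = 224
Base → 201 + 23 + 56 + 87 + 15 + 143 = 525
RR2 = 224 / 525 = 0.4267

42.7%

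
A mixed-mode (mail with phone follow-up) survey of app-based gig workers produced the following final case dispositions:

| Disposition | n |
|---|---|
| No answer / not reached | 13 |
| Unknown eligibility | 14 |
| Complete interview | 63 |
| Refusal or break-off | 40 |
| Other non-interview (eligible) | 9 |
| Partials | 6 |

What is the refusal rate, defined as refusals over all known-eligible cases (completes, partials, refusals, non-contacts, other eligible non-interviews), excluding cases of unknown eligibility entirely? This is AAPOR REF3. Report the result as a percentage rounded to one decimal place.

Top → 40
Denominator → 63 + 6 + 40 + 13 + 9 = 131
REF3 = 40 / 131 = 0.3053

30.5%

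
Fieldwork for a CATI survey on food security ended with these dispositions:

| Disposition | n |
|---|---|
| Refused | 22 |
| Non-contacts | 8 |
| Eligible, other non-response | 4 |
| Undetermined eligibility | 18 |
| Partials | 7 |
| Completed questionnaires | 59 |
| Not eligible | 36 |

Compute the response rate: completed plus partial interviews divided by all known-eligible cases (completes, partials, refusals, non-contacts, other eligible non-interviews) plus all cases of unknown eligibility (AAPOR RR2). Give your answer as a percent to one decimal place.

55.9%

Top: 59 + 7 = 66
Denom: 59 + 7 + 22 + 8 + 4 + 18 = 118
RR2 = 66 / 118 = 0.5593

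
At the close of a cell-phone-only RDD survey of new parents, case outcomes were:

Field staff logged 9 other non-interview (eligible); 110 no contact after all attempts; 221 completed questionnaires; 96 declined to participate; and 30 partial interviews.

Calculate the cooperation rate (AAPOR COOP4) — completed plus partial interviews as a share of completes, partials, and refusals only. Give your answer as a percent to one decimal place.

72.3%

Num = 221 + 30 = 251
Base = 221 + 30 + 96 = 347
COOP4 = 251 / 347 = 0.7233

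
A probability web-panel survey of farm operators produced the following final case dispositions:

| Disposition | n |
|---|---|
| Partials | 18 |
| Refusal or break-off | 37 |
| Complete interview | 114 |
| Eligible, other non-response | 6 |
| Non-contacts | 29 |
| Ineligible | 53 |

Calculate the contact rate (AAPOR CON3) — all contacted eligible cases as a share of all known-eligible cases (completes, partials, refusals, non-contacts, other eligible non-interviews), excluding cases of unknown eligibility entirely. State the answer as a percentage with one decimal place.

Numerator = 114 + 18 + 37 + 6 = 175
Denominator = 114 + 18 + 37 + 29 + 6 = 204
CON3 = 175 / 204 = 0.8578

85.8%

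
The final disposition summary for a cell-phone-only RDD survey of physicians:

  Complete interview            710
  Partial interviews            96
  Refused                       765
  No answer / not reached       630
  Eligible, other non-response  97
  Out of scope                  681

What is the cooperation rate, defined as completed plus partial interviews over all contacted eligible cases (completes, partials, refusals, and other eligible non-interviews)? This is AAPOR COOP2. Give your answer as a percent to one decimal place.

48.3%

Num → 710 + 96 = 806
Denom → 710 + 96 + 765 + 97 = 1668
COOP2 = 806 / 1668 = 0.4832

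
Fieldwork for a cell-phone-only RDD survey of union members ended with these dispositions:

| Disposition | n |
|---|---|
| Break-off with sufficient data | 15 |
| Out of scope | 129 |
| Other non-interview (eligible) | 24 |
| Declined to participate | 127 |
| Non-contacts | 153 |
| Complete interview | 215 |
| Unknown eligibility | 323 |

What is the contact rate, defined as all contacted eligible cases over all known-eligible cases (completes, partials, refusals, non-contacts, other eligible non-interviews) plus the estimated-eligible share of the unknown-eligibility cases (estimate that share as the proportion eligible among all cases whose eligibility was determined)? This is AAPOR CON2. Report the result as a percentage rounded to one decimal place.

Top → 215 + 15 + 127 + 24 = 381
Known eligible → 215 + 15 + 127 + 153 + 24 = 534
e = 534 / (534 + 129) = 534 / 663 = 0.8054
Estimated eligible among unknowns → 0.8054 × 323 = 260.14
Denominator → 534 + 260.14 = 794.14
CON2 = 381 / 794.14 = 0.4798

48.0%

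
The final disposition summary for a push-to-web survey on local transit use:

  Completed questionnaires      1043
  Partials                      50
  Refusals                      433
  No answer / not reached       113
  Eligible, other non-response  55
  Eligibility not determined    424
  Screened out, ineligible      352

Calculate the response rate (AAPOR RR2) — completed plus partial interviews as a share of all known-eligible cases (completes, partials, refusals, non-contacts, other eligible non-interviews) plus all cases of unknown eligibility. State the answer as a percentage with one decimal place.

Num = 1043 + 50 = 1093
Denom = 1043 + 50 + 433 + 113 + 55 + 424 = 2118
RR2 = 1093 / 2118 = 0.5161

51.6%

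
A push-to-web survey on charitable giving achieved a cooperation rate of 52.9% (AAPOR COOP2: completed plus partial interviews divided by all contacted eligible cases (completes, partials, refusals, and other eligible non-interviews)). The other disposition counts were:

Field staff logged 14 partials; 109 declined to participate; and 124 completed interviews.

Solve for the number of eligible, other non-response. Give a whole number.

14

Top → 124 + 14 = 138
COOP2 = 138 / D = 0.529
D = 138 / 0.529 = 260.9
Rest of base = 247
eligible, other non-response = 260.9 − 247 ≈ 14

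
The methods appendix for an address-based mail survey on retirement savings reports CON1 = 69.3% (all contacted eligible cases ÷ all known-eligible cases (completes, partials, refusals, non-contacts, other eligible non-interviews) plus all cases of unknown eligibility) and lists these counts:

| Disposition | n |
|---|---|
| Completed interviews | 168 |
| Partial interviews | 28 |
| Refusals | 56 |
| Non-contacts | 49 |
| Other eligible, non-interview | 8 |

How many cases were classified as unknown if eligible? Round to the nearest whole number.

Num = 168 + 28 + 56 + 8 = 260
CON1 = 260 / D = 0.693
D = 260 / 0.693 = 375.2
Other denominator terms total 309
unknown if eligible = 375.2 − 309 ≈ 66

66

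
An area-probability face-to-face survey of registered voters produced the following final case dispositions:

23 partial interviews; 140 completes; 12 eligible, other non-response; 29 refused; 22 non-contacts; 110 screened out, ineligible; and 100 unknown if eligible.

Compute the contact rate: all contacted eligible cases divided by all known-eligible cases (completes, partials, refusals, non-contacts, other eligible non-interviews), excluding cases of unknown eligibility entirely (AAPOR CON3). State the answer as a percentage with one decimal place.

Numerator: 140 + 23 + 29 + 12 = 204
Denom: 140 + 23 + 29 + 22 + 12 = 226
CON3 = 204 / 226 = 0.9027

90.3%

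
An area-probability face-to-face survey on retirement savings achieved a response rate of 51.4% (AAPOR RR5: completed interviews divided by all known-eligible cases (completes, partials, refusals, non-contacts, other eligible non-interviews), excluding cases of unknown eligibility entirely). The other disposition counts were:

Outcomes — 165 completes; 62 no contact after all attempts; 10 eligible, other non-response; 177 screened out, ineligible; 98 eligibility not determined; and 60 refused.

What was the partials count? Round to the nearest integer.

24

RR5 = 165 / D = 0.514
D = 165 / 0.514 = 321.0
Remaining denominator categories sum to 297
partials = 321.0 − 297 ≈ 24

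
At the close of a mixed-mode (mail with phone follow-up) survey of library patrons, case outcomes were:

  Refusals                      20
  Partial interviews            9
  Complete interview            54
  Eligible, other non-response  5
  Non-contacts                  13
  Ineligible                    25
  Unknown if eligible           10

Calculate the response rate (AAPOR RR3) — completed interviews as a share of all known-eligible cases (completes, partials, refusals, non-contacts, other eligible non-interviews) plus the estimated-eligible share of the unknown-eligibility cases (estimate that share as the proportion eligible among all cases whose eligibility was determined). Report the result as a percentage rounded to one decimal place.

49.5%

Top: 54
Eligible (known): 54 + 9 + 20 + 13 + 5 = 101
e = 101 / (101 + 25) = 101 / 126 = 0.8016
Eligible share of unknowns: 0.8016 × 10 = 8.02
Denom: 101 + 8.02 = 109.02
RR3 = 54 / 109.02 = 0.4953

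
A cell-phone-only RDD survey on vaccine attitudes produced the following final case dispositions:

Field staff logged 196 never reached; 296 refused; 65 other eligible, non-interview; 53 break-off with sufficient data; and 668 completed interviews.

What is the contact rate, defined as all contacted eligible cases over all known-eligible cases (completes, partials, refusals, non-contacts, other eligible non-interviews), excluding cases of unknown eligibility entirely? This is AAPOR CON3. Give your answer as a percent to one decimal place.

84.7%

Num → 668 + 53 + 296 + 65 = 1082
Denom → 668 + 53 + 296 + 196 + 65 = 1278
CON3 = 1082 / 1278 = 0.8466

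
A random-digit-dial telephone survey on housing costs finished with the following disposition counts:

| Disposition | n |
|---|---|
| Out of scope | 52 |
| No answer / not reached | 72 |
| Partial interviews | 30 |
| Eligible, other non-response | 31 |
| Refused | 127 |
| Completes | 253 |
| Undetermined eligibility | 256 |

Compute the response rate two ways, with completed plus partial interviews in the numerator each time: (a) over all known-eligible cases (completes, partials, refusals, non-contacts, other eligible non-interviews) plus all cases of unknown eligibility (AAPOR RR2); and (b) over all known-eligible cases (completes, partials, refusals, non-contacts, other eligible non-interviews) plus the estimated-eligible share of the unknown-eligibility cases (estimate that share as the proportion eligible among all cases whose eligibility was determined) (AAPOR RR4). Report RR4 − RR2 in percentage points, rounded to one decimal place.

1.2

Top → 253 + 30 = 283
Denominator → 253 + 30 + 127 + 72 + 31 + 256 = 769
RR2 = 283 / 769 = 0.3680
Eligible (known) → 253 + 30 + 127 + 72 + 31 = 513
e = 513 / (513 + 52) = 513 / 565 = 0.9080
Estimated eligible among unknowns → 0.9080 × 256 = 232.45
Denominator → 513 + 232.45 = 745.45
RR4 = 283 / 745.45 = 0.3796
Difference = 37.96 − 36.80 = 1.16 percentage points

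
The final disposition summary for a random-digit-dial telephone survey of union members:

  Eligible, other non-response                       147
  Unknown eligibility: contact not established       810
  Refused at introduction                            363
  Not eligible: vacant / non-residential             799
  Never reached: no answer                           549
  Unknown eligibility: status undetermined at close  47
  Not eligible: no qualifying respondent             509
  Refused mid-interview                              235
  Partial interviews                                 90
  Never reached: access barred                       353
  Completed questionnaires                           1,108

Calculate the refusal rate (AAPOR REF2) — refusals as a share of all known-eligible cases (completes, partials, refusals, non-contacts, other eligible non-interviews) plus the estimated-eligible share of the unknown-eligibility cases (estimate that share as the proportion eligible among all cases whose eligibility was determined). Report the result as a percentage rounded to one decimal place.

17.4%

Refused = 363 + 235 = 598
No answer / not reached = 549 + 353 = 902
Unknown if eligible = 810 + 47 = 857
Out of scope = 509 + 799 = 1308
Num → 598
Known eligible → 1108 + 90 + 598 + 902 + 147 = 2845
e = 2845 / (2845 + 1308) = 2845 / 4153 = 0.6850
Eligible share of unknowns → 0.6850 × 857 = 587.05
Denominator → 2845 + 587.05 = 3432.05
REF2 = 598 / 3432.05 = 0.1742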